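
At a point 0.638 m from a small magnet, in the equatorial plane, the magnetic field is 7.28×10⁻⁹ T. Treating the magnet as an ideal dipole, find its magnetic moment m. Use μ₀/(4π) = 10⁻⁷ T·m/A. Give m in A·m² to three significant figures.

In the equatorial plane B = (μ₀/4π)·m/r³, so m = Br³·4π/(μ₀).
m = (7.28×10⁻⁹)·(0.638)³ / (10⁻⁷) = 0.01891 A·m².

m ≈ 0.0189 A·m²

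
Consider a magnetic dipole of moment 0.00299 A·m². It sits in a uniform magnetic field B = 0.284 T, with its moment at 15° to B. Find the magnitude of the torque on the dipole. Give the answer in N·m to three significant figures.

τ ≈ 2.20×10⁻⁴ N·m

Torque on a magnetic dipole: τ = mB sinθ.
τ = (0.00299)(0.284)·sin15° = 2.198×10⁻⁴ N·m.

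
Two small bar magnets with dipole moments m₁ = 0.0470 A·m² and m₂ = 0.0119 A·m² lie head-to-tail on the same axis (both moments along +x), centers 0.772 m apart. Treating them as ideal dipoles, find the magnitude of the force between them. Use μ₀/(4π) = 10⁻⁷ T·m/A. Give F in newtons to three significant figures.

On-axis B of dipole 1: B = (μ₀/4π)·2m₁/r³. Force on dipole 2: F = m₂·dB/dr.
dB/dr = −(μ₀/4π)·6m₁/r⁴, so |F| = (μ₀/4π)·6m₁m₂/r⁴.
F = 6(10⁻⁷)(0.0470)(0.0119)/(0.772)⁴ = 9.448×10⁻¹⁰ N.

F ≈ 9.45×10⁻¹⁰ N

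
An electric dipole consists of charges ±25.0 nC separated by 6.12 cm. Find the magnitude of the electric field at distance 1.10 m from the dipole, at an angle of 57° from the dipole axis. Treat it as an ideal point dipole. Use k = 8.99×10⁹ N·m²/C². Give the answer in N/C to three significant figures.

Dipole moment p = qd = (2.50×10⁻⁸ C)(0.0612 m) = 1.53×10⁻⁹ C·m.
At angle θ the dipole field magnitude is E = (kp/r³)·√(1 + 3cos²θ).
kp/r³ = (8.99×10⁹)(1.53×10⁻⁹) / (1.10)³ = 10.33 N/C.
√(1 + 3cos²57°) = √(1 + 3·0.2966) = √1.8899 ≈ 1.3747.
E ≈ 10.33 × 1.375 = 14.21 N/C.

E ≈ 14.2 N/C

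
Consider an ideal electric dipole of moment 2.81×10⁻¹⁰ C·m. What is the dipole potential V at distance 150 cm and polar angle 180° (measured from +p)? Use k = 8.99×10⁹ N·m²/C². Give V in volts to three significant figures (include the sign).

V ≈ -1.12 V

The dipole potential is V = kp cosθ / r².
V = (8.99×10⁹)(2.81×10⁻¹⁰)·cos180° / (1.50)² = -1.123 V.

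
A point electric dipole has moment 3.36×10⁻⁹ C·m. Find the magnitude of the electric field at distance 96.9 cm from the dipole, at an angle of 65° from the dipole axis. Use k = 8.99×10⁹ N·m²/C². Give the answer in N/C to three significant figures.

E ≈ 41.1 N/C

At angle θ the dipole field magnitude is E = (kp/r³)·√(1 + 3cos²θ).
kp/r³ = (8.99×10⁹)(3.36×10⁻⁹) / (0.969)³ = 33.20 N/C.
√(1 + 3cos²65°) = √(1 + 3·0.1786) = √1.5358 ≈ 1.2393.
E ≈ 33.20 × 1.239 = 41.14 N/C.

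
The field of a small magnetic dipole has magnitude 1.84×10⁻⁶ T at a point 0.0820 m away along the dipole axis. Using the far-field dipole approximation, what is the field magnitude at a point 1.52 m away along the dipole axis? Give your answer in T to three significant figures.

B ≈ 2.89×10⁻¹⁰ T

Dipole fields scale as 1/r³ in the far field; the geometry is the same at both points.
B₂ = B₁ · (r₁/r₂)³ = 1.84×10⁻⁶ · (0.0820/1.52)³.
(r₁/r₂)³ = (0.05395)³ = 0.000157.
B₂ ≈ 2.889×10⁻¹⁰ T.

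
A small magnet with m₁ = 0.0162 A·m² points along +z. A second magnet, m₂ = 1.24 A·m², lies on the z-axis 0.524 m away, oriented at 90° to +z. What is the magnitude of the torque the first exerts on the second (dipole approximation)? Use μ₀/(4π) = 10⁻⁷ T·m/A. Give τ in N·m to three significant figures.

Dipole B is on the axis of dipole A, so B₁ there is axial: B₁ = (μ₀/4π)·2m₁/r³ along +z.
B₁ = 2(10⁻⁷)(0.0162)/(0.524)³ = 2.252×10⁻⁸ T.
τ = m₂ B₁ sinθ.
τ = (1.24)(2.252×10⁻⁸)·sin90° = 2.792×10⁻⁸ N·m.

τ ≈ 2.79×10⁻⁸ N·m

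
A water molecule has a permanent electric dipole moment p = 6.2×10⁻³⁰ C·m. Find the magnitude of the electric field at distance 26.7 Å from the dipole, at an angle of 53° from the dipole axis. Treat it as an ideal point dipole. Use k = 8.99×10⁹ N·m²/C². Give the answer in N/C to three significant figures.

E ≈ 4.23×10⁶ N/C

At angle θ the dipole field magnitude is E = (kp/r³)·√(1 + 3cos²θ).
kp/r³ = (8.99×10⁹)(6.20×10⁻³⁰) / (2.67×10⁻⁹)³ = 2.928×10⁶ N/C.
√(1 + 3cos²53°) = √(1 + 3·0.3622) = √2.0865 ≈ 1.4445.
E ≈ 2.928×10⁶ × 1.444 = 4.230×10⁶ N/C.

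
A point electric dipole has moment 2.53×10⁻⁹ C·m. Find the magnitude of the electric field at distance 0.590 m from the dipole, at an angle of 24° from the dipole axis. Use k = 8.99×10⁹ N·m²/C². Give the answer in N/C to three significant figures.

E ≈ 207 N/C

At angle θ the dipole field magnitude is E = (kp/r³)·√(1 + 3cos²θ).
kp/r³ = (8.99×10⁹)(2.53×10⁻⁹) / (0.590)³ = 110.7 N/C.
√(1 + 3cos²24°) = √(1 + 3·0.8346) = √3.5037 ≈ 1.8718.
E ≈ 110.7 × 1.872 = 207.3 N/C.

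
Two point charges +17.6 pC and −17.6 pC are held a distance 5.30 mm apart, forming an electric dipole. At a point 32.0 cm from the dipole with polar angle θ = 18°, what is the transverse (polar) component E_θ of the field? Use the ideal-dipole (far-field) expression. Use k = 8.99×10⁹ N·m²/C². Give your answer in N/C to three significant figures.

E_θ ≈ 0.00791 N/C

Dipole moment p = qd = (1.76×10⁻¹¹ C)(0.00530 m) = 9.328×10⁻¹⁴ C·m.
For a dipole, E_θ = (kp sinθ)/r³.
kp/r³ = (8.99×10⁹)(9.328×10⁻¹⁴)/(0.320)³ = 0.02559 N/C.
E_θ = 0.02559·sin18° = 0.007908 N/C.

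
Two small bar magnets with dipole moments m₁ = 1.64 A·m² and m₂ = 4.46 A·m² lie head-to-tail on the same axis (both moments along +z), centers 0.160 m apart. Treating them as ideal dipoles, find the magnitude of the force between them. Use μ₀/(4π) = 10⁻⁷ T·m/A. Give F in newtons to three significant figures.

F ≈ 0.00670 N

On-axis B of dipole 1: B = (μ₀/4π)·2m₁/r³. Force on dipole 2: F = m₂·dB/dr.
dB/dr = −(μ₀/4π)·6m₁/r⁴, so |F| = (μ₀/4π)·6m₁m₂/r⁴.
F = 6(10⁻⁷)(1.64)(4.46)/(0.160)⁴ = 0.006697 N.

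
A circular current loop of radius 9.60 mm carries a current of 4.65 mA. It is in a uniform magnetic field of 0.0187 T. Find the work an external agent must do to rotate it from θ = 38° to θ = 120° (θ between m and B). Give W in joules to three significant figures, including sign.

Magnetic moment m = IA = Iπa² = (0.00465)·π·(0.00960)² = 1.346×10⁻⁶ A·m².
W_ext = ΔU = −mB cosθ₂ + mB cosθ₁ = mB(cosθ₁ − cosθ₂).
W = (1.346×10⁻⁶)(0.0187)·(cos38° − cos120°) = (2.517×10⁻⁸)·(+1.2880) = 3.242×10⁻⁸ J.

W ≈ 3.24×10⁻⁸ J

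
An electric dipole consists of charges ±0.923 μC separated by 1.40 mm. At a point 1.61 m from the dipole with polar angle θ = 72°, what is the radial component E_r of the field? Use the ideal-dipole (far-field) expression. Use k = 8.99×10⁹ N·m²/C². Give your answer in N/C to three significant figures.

Dipole moment p = qd = (9.23×10⁻⁷ C)(0.00140 m) = 1.292×10⁻⁹ C·m.
For a dipole, E_r = (2kp cosθ)/r³.
kp/r³ = (8.99×10⁹)(1.292×10⁻⁹)/(1.61)³ = 2.783 N/C.
E_r = 2·2.783·cos72° = 1.720 N/C.

E_r ≈ 1.72 N/C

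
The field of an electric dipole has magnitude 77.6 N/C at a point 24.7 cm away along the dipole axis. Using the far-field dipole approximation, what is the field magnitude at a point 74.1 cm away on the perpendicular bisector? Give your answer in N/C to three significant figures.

Dipole fields scale as 1/r³ in the far field.
The axial field is twice the equatorial field at the same r, so the geometry factor is 1/2.
E₂ = E₁ · (1/2) · (r₁/r₂)³ = 77.6 · 0.5 · (24.7/74.1)³.
(r₁/r₂)³ = (0.3333)³ = 0.03704.
E₂ ≈ 1.437 N/C.

E ≈ 1.44 N/C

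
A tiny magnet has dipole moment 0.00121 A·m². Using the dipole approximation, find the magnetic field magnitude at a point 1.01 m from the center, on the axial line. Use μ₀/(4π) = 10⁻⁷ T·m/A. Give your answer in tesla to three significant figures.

On axis B = (μ₀/4π)·2m/r³.
B = 2·(10⁻⁷)·(0.00121) / (1.01)³ = 2.349×10⁻¹⁰ T.

B ≈ 2.35×10⁻¹⁰ T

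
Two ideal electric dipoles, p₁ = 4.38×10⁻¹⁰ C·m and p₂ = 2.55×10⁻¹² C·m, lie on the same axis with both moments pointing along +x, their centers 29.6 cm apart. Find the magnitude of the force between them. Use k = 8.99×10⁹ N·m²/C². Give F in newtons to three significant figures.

On-axis field of dipole 1 at distance r: E = 2kp₁/r³. Force on dipole 2 is F = p₂·dE/dr (gradient along axis).
dE/dr = −6kp₁/r⁴, so |F| = 6kp₁p₂/r⁴ (attractive for aligned moments).
F = 6(8.99×10⁹)(4.38×10⁻¹⁰)(2.55×10⁻¹²)/(0.296)⁴ = 7.848×10⁻⁹ N.

F ≈ 7.85×10⁻⁹ N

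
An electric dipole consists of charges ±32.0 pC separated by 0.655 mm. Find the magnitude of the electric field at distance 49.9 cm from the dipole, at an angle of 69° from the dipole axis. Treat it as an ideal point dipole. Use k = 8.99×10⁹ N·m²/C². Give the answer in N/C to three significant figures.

E ≈ 0.00178 N/C

Dipole moment p = qd = (3.20×10⁻¹¹ C)(6.55×10⁻⁴ m) = 2.096×10⁻¹⁴ C·m.
At angle θ the dipole field magnitude is E = (kp/r³)·√(1 + 3cos²θ).
kp/r³ = (8.99×10⁹)(2.096×10⁻¹⁴) / (0.499)³ = 0.001517 N/C.
√(1 + 3cos²69°) = √(1 + 3·0.1284) = √1.3853 ≈ 1.1770.
E ≈ 0.001517 × 1.177 = 0.001785 N/C.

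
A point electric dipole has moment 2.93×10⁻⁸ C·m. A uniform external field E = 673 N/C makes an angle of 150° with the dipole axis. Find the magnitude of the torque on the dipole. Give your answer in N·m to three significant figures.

Torque on an electric dipole: τ = pE sinθ.
τ = (2.93×10⁻⁸)(673)·sin150° = 9.859×10⁻⁶ N·m.

τ ≈ 9.86×10⁻⁶ N·m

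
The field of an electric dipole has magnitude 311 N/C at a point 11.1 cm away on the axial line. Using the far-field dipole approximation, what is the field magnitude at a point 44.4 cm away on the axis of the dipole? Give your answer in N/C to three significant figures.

E ≈ 4.86 N/C

Dipole fields scale as 1/r³ in the far field; the geometry is the same at both points.
E₂ = E₁ · (r₁/r₂)³ = 311 · (11.1/44.4)³.
(r₁/r₂)³ = (0.25)³ = 0.01562.
E₂ ≈ 4.859 N/C.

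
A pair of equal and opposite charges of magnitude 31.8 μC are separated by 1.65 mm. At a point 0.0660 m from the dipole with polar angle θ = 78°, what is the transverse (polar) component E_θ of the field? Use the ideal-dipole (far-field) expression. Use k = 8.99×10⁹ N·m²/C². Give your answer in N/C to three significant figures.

Dipole moment p = qd = (3.18×10⁻⁵ C)(0.00165 m) = 5.247×10⁻⁸ C·m.
For a dipole, E_θ = (kp sinθ)/r³.
kp/r³ = (8.99×10⁹)(5.247×10⁻⁸)/(0.0660)³ = 1.641×10⁶ N/C.
E_θ = 1.641×10⁶·sin78° = 1.605×10⁶ N/C.

E_θ ≈ 1.60×10⁶ N/C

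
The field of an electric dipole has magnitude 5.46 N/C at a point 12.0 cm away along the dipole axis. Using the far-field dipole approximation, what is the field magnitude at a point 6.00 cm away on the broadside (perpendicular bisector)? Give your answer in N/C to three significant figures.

E ≈ 21.8 N/C

Dipole fields scale as 1/r³ in the far field.
The axial field is twice the equatorial field at the same r, so the geometry factor is 1/2.
E₂ = E₁ · (1/2) · (r₁/r₂)³ = 5.46 · 0.5 · (12.0/6.00)³.
(r₁/r₂)³ = (2)³ = 8.
E₂ ≈ 21.84 N/C.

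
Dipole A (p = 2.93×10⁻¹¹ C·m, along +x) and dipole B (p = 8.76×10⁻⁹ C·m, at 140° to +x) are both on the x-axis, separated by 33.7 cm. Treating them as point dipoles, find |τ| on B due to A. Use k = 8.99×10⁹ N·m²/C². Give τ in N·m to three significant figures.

τ ≈ 7.75×10⁻⁸ N·m

The second dipole sits on the axis of the first, so the field there is axial: E₁ = 2kp₁/r³ along +x.
E₁ = 2(8.99×10⁹)(2.93×10⁻¹¹)/(0.337)³ = 13.76 N/C.
Torque on the second dipole: τ = p₂ E₁ sinθ.
τ = (8.76×10⁻⁹)(13.76)·sin140° = 7.751×10⁻⁸ N·m.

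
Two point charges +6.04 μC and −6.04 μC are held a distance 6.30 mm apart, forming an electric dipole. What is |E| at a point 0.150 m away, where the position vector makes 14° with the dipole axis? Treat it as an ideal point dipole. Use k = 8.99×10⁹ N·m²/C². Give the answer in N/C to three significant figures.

Dipole moment p = qd = (6.04×10⁻⁶ C)(0.00630 m) = 3.805×10⁻⁸ C·m.
At angle θ the dipole field magnitude is E = (kp/r³)·√(1 + 3cos²θ).
kp/r³ = (8.99×10⁹)(3.805×10⁻⁸) / (0.150)³ = 1.014×10⁵ N/C.
√(1 + 3cos²14°) = √(1 + 3·0.9415) = √3.8244 ≈ 1.9556.
E ≈ 1.014×10⁵ × 1.956 = 1.982×10⁵ N/C.

E ≈ 1.98×10⁵ N/C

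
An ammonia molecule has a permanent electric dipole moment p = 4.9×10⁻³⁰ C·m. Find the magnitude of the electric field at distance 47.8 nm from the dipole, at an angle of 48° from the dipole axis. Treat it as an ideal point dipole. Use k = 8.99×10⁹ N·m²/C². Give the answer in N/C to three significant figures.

E ≈ 617 N/C

At angle θ the dipole field magnitude is E = (kp/r³)·√(1 + 3cos²θ).
kp/r³ = (8.99×10⁹)(4.90×10⁻³⁰) / (4.78×10⁻⁸)³ = 403.3 N/C.
√(1 + 3cos²48°) = √(1 + 3·0.4477) = √2.3432 ≈ 1.5308.
E ≈ 403.3 × 1.531 = 617.4 N/C.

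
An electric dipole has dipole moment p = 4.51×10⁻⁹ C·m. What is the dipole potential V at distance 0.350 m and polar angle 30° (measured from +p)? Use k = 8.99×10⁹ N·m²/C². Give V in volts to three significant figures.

V ≈ 287 V

The dipole potential is V = kp cosθ / r².
V = (8.99×10⁹)(4.51×10⁻⁹)·cos30° / (0.350)² = 286.6 V.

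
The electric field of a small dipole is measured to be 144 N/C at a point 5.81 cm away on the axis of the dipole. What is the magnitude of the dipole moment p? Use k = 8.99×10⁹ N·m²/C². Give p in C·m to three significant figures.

p ≈ 1.57×10⁻¹² C·m

On axis E = 2kp/r³, so p = Er³/(2k).
p = (144)·(0.0581)³ / (2·8.99×10⁹) = 1.571×10⁻¹² C·m.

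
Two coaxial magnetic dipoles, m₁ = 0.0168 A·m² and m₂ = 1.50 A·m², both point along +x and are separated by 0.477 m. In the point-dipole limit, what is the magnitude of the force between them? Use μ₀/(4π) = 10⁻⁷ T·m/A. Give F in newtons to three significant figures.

On-axis B of dipole 1: B = (μ₀/4π)·2m₁/r³. Force on dipole 2: F = m₂·dB/dr.
dB/dr = −(μ₀/4π)·6m₁/r⁴, so |F| = (μ₀/4π)·6m₁m₂/r⁴.
F = 6(10⁻⁷)(0.0168)(1.50)/(0.477)⁴ = 2.921×10⁻⁷ N.

F ≈ 2.92×10⁻⁷ N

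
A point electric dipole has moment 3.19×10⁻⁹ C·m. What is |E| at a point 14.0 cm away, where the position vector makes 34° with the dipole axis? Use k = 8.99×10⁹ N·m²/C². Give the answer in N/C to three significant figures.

E ≈ 1.83×10⁴ N/C

At angle θ the dipole field magnitude is E = (kp/r³)·√(1 + 3cos²θ).
kp/r³ = (8.99×10⁹)(3.19×10⁻⁹) / (0.140)³ = 1.045×10⁴ N/C.
√(1 + 3cos²34°) = √(1 + 3·0.6873) = √3.0619 ≈ 1.7498.
E ≈ 1.045×10⁴ × 1.750 = 1.829×10⁴ N/C.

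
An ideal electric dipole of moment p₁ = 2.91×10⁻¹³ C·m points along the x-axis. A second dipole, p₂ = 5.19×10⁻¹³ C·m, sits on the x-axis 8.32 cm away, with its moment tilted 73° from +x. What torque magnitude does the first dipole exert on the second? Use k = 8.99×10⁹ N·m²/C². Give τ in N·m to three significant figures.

The second dipole sits on the axis of the first, so the field there is axial: E₁ = 2kp₁/r³ along +x.
E₁ = 2(8.99×10⁹)(2.91×10⁻¹³)/(0.0832)³ = 9.085 N/C.
Torque on the second dipole: τ = p₂ E₁ sinθ.
τ = (5.19×10⁻¹³)(9.085)·sin73° = 4.509×10⁻¹² N·m.

τ ≈ 4.51×10⁻¹² N·m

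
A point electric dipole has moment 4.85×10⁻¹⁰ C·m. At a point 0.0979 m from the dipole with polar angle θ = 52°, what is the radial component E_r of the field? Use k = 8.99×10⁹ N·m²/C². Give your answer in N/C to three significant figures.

E_r ≈ 5720 N/C

For a dipole, E_r = (2kp cosθ)/r³.
kp/r³ = (8.99×10⁹)(4.85×10⁻¹⁰)/(0.0979)³ = 4647 N/C.
E_r = 2·4647·cos52° = 5722 N/C.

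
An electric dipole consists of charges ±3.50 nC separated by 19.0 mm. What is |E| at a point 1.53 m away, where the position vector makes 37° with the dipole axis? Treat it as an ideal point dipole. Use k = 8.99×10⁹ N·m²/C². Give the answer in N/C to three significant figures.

Dipole moment p = qd = (3.50×10⁻⁹ C)(0.0190 m) = 6.65×10⁻¹¹ C·m.
At angle θ the dipole field magnitude is E = (kp/r³)·√(1 + 3cos²θ).
kp/r³ = (8.99×10⁹)(6.65×10⁻¹¹) / (1.53)³ = 0.1669 N/C.
√(1 + 3cos²37°) = √(1 + 3·0.6378) = √2.9135 ≈ 1.7069.
E ≈ 0.1669 × 1.707 = 0.2849 N/C.

E ≈ 0.285 N/C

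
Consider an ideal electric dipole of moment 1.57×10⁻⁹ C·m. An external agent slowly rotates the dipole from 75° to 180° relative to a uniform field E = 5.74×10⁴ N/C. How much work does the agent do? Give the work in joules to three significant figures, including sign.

W_ext = ΔU = U(θ₂) − U(θ₁) = −pE cosθ₂ − (−pE cosθ₁) = pE(cosθ₁ − cosθ₂).
W = (1.57×10⁻⁹)(5.74×10⁴)·(cos75° − cos180°) = (9.012×10⁻⁵)·(+1.2588) = 1.134×10⁻⁴ J.

W ≈ 1.13×10⁻⁴ J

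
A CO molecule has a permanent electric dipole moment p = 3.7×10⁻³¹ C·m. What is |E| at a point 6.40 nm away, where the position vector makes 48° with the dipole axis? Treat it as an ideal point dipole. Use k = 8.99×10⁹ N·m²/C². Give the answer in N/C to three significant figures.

E ≈ 1.94×10⁴ N/C

At angle θ the dipole field magnitude is E = (kp/r³)·√(1 + 3cos²θ).
kp/r³ = (8.99×10⁹)(3.70×10⁻³¹) / (6.40×10⁻⁹)³ = 1.269×10⁴ N/C.
√(1 + 3cos²48°) = √(1 + 3·0.4477) = √2.3432 ≈ 1.5308.
E ≈ 1.269×10⁴ × 1.531 = 1.942×10⁴ N/C.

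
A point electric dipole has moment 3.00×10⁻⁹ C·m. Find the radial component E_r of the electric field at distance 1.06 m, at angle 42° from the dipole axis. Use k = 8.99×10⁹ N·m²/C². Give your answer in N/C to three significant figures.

E_r ≈ 33.7 N/C

For a dipole, E_r = (2kp cosθ)/r³.
kp/r³ = (8.99×10⁹)(3.00×10⁻⁹)/(1.06)³ = 22.64 N/C.
E_r = 2·22.64·cos42° = 33.66 N/C.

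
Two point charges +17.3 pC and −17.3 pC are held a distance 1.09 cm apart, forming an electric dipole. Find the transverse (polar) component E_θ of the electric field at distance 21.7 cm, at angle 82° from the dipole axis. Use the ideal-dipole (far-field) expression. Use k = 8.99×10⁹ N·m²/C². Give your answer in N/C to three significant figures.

E_θ ≈ 0.164 N/C

Dipole moment p = qd = (1.73×10⁻¹¹ C)(0.0109 m) = 1.886×10⁻¹³ C·m.
For a dipole, E_θ = (kp sinθ)/r³.
kp/r³ = (8.99×10⁹)(1.886×10⁻¹³)/(0.217)³ = 0.1659 N/C.
E_θ = 0.1659·sin82° = 0.1643 N/C.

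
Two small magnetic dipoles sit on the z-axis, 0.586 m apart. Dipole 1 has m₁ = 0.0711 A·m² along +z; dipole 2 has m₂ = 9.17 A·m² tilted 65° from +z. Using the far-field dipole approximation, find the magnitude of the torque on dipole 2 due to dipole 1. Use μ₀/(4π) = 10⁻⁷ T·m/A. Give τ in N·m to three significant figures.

τ ≈ 5.87×10⁻⁷ N·m

Dipole B is on the axis of dipole A, so B₁ there is axial: B₁ = (μ₀/4π)·2m₁/r³ along +z.
B₁ = 2(10⁻⁷)(0.0711)/(0.586)³ = 7.067×10⁻⁸ T.
τ = m₂ B₁ sinθ.
τ = (9.17)(7.067×10⁻⁸)·sin65° = 5.873×10⁻⁷ N·m.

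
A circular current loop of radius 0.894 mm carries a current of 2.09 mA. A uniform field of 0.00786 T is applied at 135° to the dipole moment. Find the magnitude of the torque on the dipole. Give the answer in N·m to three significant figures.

τ ≈ 2.92×10⁻¹¹ N·m

Magnetic moment m = IA = Iπa² = (0.00209)·π·(8.94×10⁻⁴)² = 5.248×10⁻⁹ A·m².
Torque on a magnetic dipole: τ = mB sinθ.
τ = (5.248×10⁻⁹)(0.00786)·sin135° = 2.917×10⁻¹¹ N·m.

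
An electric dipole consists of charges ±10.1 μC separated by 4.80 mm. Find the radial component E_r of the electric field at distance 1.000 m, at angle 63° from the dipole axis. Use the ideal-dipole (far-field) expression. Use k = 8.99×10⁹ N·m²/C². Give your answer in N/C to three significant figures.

E_r ≈ 396 N/C

Dipole moment p = qd = (1.01×10⁻⁵ C)(0.00480 m) = 4.848×10⁻⁸ C·m.
For a dipole, E_r = (2kp cosθ)/r³.
kp/r³ = (8.99×10⁹)(4.848×10⁻⁸)/(1.00)³ = 435.8 N/C.
E_r = 2·435.8·cos63° = 395.7 N/C.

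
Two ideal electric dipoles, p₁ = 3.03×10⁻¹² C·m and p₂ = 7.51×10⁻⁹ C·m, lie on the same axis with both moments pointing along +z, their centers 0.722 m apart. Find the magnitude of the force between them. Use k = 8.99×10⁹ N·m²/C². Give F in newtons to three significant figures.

On-axis field of dipole 1 at distance r: E = 2kp₁/r³. Force on dipole 2 is F = p₂·dE/dr (gradient along axis).
dE/dr = −6kp₁/r⁴, so |F| = 6kp₁p₂/r⁴ (attractive for aligned moments).
F = 6(8.99×10⁹)(3.03×10⁻¹²)(7.51×10⁻⁹)/(0.722)⁴ = 4.517×10⁻⁹ N.

F ≈ 4.52×10⁻⁹ N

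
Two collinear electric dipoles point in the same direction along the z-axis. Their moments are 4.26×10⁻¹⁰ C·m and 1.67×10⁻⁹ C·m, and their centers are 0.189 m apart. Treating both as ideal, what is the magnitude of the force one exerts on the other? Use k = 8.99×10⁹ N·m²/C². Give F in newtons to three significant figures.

On-axis field of dipole 1 at distance r: E = 2kp₁/r³. Force on dipole 2 is F = p₂·dE/dr (gradient along axis).
dE/dr = −6kp₁/r⁴, so |F| = 6kp₁p₂/r⁴ (attractive for aligned moments).
F = 6(8.99×10⁹)(4.26×10⁻¹⁰)(1.67×10⁻⁹)/(0.189)⁴ = 3.007×10⁻⁵ N.

F ≈ 3.01×10⁻⁵ N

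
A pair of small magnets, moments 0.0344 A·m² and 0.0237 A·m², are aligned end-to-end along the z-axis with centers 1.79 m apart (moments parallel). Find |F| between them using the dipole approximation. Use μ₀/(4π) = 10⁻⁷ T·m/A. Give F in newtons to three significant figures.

F ≈ 4.76×10⁻¹¹ N

On-axis B of dipole 1: B = (μ₀/4π)·2m₁/r³. Force on dipole 2: F = m₂·dB/dr.
dB/dr = −(μ₀/4π)·6m₁/r⁴, so |F| = (μ₀/4π)·6m₁m₂/r⁴.
F = 6(10⁻⁷)(0.0344)(0.0237)/(1.79)⁴ = 4.765×10⁻¹¹ N.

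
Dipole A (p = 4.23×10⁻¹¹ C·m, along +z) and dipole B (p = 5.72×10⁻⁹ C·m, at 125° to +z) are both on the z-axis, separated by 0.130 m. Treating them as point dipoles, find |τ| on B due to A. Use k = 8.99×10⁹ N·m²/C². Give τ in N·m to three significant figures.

The second dipole sits on the axis of the first, so the field there is axial: E₁ = 2kp₁/r³ along +z.
E₁ = 2(8.99×10⁹)(4.23×10⁻¹¹)/(0.130)³ = 346.2 N/C.
Torque on the second dipole: τ = p₂ E₁ sinθ.
τ = (5.72×10⁻⁹)(346.2)·sin125° = 1.622×10⁻⁶ N·m.

τ ≈ 1.62×10⁻⁶ N·m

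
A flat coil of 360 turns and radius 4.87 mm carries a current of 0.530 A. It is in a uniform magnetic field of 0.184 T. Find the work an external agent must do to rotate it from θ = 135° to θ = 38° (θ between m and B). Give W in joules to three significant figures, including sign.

W ≈ -0.00391 J

m = NIA = NIπa² = 360·(0.530)·π·(0.00487)² = 0.01422 A·m².
W_ext = ΔU = −mB cosθ₂ + mB cosθ₁ = mB(cosθ₁ − cosθ₂).
W = (0.01422)(0.184)·(cos135° − cos38°) = (0.002616)·(-1.4951) = -0.003912 J.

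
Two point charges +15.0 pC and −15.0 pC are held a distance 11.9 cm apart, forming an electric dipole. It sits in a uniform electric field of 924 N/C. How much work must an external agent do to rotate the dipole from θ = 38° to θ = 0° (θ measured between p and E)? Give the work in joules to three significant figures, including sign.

Dipole moment p = qd = (1.50×10⁻¹¹ C)(0.119 m) = 1.785×10⁻¹² C·m.
W_ext = ΔU = U(θ₂) − U(θ₁) = −pE cosθ₂ − (−pE cosθ₁) = pE(cosθ₁ − cosθ₂).
W = (1.785×10⁻¹²)(924)·(cos38° − cos0°) = (1.649×10⁻⁹)·(-0.2120) = -3.496×10⁻¹⁰ J.

W ≈ -3.50×10⁻¹⁰ J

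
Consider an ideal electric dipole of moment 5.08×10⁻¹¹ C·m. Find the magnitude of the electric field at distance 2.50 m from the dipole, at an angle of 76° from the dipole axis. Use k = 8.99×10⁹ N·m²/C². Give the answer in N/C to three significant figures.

At angle θ the dipole field magnitude is E = (kp/r³)·√(1 + 3cos²θ).
kp/r³ = (8.99×10⁹)(5.08×10⁻¹¹) / (2.50)³ = 0.02923 N/C.
√(1 + 3cos²76°) = √(1 + 3·0.0585) = √1.1756 ≈ 1.0842.
E ≈ 0.02923 × 1.084 = 0.03169 N/C.

E ≈ 0.0317 N/C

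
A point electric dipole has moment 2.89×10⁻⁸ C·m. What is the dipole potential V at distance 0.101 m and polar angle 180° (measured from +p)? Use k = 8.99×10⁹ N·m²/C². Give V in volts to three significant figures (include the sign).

V ≈ -2.55×10⁴ V

The dipole potential is V = kp cosθ / r².
V = (8.99×10⁹)(2.89×10⁻⁸)·cos180° / (0.101)² = -2.547×10⁴ V.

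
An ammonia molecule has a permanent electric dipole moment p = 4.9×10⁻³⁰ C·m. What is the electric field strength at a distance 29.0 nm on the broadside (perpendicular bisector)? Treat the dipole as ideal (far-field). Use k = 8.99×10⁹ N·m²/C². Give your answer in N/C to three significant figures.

On the perpendicular bisector E = kp/r³ (half the axial value at the same distance).
E = (8.99×10⁹)(4.90×10⁻³⁰) / (2.90×10⁻⁸)³ = 1806 N/C.

E ≈ 1810 N/C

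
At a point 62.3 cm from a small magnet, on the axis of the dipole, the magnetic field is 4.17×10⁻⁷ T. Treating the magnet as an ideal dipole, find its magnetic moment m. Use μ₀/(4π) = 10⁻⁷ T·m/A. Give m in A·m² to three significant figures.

On axis B = (μ₀/4π)·2m/r³, so m = Br³·4π/(μ₀·2).
m = (4.17×10⁻⁷)·(0.623)³ / (2·10⁻⁷) = 0.5042 A·m².

m ≈ 0.504 A·m²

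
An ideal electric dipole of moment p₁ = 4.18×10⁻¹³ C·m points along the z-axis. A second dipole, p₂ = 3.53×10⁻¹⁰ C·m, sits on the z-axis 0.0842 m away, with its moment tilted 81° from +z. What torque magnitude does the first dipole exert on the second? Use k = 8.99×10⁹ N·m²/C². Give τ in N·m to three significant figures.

τ ≈ 4.39×10⁻⁹ N·m

The second dipole sits on the axis of the first, so the field there is axial: E₁ = 2kp₁/r³ along +z.
E₁ = 2(8.99×10⁹)(4.18×10⁻¹³)/(0.0842)³ = 12.59 N/C.
Torque on the second dipole: τ = p₂ E₁ sinθ.
τ = (3.53×10⁻¹⁰)(12.59)·sin81° = 4.390×10⁻⁹ N·m.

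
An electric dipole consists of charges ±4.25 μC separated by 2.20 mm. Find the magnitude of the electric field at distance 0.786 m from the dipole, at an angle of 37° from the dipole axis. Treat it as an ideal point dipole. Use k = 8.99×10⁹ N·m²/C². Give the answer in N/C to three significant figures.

E ≈ 295 N/C

Dipole moment p = qd = (4.25×10⁻⁶ C)(0.00220 m) = 9.35×10⁻⁹ C·m.
At angle θ the dipole field magnitude is E = (kp/r³)·√(1 + 3cos²θ).
kp/r³ = (8.99×10⁹)(9.35×10⁻⁹) / (0.786)³ = 173.1 N/C.
√(1 + 3cos²37°) = √(1 + 3·0.6378) = √2.9135 ≈ 1.7069.
E ≈ 173.1 × 1.707 = 295.5 N/C.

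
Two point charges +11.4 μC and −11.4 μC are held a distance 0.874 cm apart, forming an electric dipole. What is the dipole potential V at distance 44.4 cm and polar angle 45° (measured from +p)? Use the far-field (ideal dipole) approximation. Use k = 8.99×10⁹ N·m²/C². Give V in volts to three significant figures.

Dipole moment p = qd = (1.14×10⁻⁵ C)(0.00874 m) = 9.964×10⁻⁸ C·m.
The dipole potential is V = kp cosθ / r².
V = (8.99×10⁹)(9.964×10⁻⁸)·cos45° / (0.444)² = 3213 V.

V ≈ 3210 V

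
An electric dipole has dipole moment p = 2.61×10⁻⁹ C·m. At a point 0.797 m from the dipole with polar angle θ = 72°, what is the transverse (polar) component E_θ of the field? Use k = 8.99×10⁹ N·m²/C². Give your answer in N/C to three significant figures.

E_θ ≈ 44.1 N/C

For a dipole, E_θ = (kp sinθ)/r³.
kp/r³ = (8.99×10⁹)(2.61×10⁻⁹)/(0.797)³ = 46.35 N/C.
E_θ = 46.35·sin72° = 44.08 N/C.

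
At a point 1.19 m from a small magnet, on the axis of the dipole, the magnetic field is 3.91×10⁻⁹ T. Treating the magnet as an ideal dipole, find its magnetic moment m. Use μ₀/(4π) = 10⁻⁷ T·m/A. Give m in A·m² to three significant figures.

m ≈ 0.0329 A·m²

On axis B = (μ₀/4π)·2m/r³, so m = Br³·4π/(μ₀·2).
m = (3.91×10⁻⁹)·(1.19)³ / (2·10⁻⁷) = 0.03294 A·m².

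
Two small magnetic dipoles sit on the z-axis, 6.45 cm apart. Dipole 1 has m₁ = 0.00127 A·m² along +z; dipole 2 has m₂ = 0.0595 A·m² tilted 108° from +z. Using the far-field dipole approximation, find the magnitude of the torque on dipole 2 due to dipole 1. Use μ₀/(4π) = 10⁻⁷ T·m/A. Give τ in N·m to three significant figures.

Dipole B is on the axis of dipole A, so B₁ there is axial: B₁ = (μ₀/4π)·2m₁/r³ along +z.
B₁ = 2(10⁻⁷)(0.00127)/(0.0645)³ = 9.466×10⁻⁷ T.
τ = m₂ B₁ sinθ.
τ = (0.0595)(9.466×10⁻⁷)·sin108° = 5.356×10⁻⁸ N·m.

τ ≈ 5.36×10⁻⁸ N·m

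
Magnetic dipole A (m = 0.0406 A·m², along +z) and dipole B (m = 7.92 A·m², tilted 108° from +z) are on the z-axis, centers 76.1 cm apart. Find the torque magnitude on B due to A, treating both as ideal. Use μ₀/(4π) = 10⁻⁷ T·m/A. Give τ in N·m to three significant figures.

τ ≈ 1.39×10⁻⁷ N·m

Dipole B is on the axis of dipole A, so B₁ there is axial: B₁ = (μ₀/4π)·2m₁/r³ along +z.
B₁ = 2(10⁻⁷)(0.0406)/(0.761)³ = 1.842×10⁻⁸ T.
τ = m₂ B₁ sinθ.
τ = (7.92)(1.842×10⁻⁸)·sin108° = 1.388×10⁻⁷ N·m.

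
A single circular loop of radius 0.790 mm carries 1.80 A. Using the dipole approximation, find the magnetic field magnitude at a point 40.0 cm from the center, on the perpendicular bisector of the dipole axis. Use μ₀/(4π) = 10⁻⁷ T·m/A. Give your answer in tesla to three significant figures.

B ≈ 5.51×10⁻¹² T

Magnetic moment m = IA = Iπa² = (1.80)·π·(7.90×10⁻⁴)² = 3.529×10⁻⁶ A·m².
In the equatorial plane B = (μ₀/4π)·m/r³ (half the axial value).
B = (10⁻⁷)·(3.529×10⁻⁶) / (0.400)³ = 5.514×10⁻¹² T.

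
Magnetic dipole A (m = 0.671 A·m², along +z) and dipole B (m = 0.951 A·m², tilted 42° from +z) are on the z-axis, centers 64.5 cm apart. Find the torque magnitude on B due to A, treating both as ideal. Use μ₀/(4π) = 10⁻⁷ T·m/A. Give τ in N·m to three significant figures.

Dipole B is on the axis of dipole A, so B₁ there is axial: B₁ = (μ₀/4π)·2m₁/r³ along +z.
B₁ = 2(10⁻⁷)(0.671)/(0.645)³ = 5.001×10⁻⁷ T.
τ = m₂ B₁ sinθ.
τ = (0.951)(5.001×10⁻⁷)·sin42° = 3.182×10⁻⁷ N·m.

τ ≈ 3.18×10⁻⁷ N·m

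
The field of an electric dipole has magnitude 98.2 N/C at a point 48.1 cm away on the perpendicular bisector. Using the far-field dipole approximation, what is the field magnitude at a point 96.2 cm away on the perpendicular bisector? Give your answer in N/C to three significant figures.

E ≈ 12.3 N/C

Dipole fields scale as 1/r³ in the far field; the geometry is the same at both points.
E₂ = E₁ · (r₁/r₂)³ = 98.2 · (48.1/96.2)³.
(r₁/r₂)³ = (0.5)³ = 0.125.
E₂ ≈ 12.28 N/C.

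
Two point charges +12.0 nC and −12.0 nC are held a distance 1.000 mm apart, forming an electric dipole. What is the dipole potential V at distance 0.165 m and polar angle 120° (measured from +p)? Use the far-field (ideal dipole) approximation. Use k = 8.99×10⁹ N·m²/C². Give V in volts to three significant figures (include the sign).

V ≈ -1.98 V

Dipole moment p = qd = (1.20×10⁻⁸ C)(0.00100 m) = 1.20×10⁻¹¹ C·m.
The dipole potential is V = kp cosθ / r².
V = (8.99×10⁹)(1.20×10⁻¹¹)·cos120° / (0.165)² = -1.981 V.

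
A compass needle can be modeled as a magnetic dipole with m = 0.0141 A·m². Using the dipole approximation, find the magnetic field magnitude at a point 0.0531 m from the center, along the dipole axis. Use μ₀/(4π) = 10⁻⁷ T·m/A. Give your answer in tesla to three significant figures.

On axis B = (μ₀/4π)·2m/r³.
B = 2·(10⁻⁷)·(0.0141) / (0.0531)³ = 1.883×10⁻⁵ T.

B ≈ 1.88×10⁻⁵ T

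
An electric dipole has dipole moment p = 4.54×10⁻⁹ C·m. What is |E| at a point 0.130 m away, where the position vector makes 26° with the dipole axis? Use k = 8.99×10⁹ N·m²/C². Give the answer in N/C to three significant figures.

At angle θ the dipole field magnitude is E = (kp/r³)·√(1 + 3cos²θ).
kp/r³ = (8.99×10⁹)(4.54×10⁻⁹) / (0.130)³ = 1.858×10⁴ N/C.
√(1 + 3cos²26°) = √(1 + 3·0.8078) = √3.4235 ≈ 1.8503.
E ≈ 1.858×10⁴ × 1.850 = 3.437×10⁴ N/C.

E ≈ 3.44×10⁴ N/C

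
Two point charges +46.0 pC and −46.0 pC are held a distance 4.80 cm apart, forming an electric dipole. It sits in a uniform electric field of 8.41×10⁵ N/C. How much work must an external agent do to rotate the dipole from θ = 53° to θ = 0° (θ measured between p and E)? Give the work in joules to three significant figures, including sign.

W ≈ -7.39×10⁻⁷ J

Dipole moment p = qd = (4.60×10⁻¹¹ C)(0.0480 m) = 2.208×10⁻¹² C·m.
W_ext = ΔU = U(θ₂) − U(θ₁) = −pE cosθ₂ − (−pE cosθ₁) = pE(cosθ₁ − cosθ₂).
W = (2.208×10⁻¹²)(8.41×10⁵)·(cos53° − cos0°) = (1.857×10⁻⁶)·(-0.3982) = -7.394×10⁻⁷ J.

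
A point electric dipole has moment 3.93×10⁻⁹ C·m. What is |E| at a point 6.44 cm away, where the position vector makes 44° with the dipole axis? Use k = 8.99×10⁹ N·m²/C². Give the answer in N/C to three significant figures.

E ≈ 2.11×10⁵ N/C

At angle θ the dipole field magnitude is E = (kp/r³)·√(1 + 3cos²θ).
kp/r³ = (8.99×10⁹)(3.93×10⁻⁹) / (0.0644)³ = 1.323×10⁵ N/C.
√(1 + 3cos²44°) = √(1 + 3·0.5174) = √2.5523 ≈ 1.5976.
E ≈ 1.323×10⁵ × 1.598 = 2.113×10⁵ N/C.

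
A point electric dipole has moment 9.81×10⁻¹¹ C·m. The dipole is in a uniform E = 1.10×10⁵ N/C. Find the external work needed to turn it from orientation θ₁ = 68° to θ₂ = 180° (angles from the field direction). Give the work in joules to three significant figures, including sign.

W_ext = ΔU = U(θ₂) − U(θ₁) = −pE cosθ₂ − (−pE cosθ₁) = pE(cosθ₁ − cosθ₂).
W = (9.81×10⁻¹¹)(1.10×10⁵)·(cos68° − cos180°) = (1.079×10⁻⁵)·(+1.3746) = 1.483×10⁻⁵ J.

W ≈ 1.48×10⁻⁵ J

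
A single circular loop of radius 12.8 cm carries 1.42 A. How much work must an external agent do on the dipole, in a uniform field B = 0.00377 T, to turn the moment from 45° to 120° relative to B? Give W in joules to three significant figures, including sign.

W ≈ 3.33×10⁻⁴ J

Magnetic moment m = IA = Iπa² = (1.42)·π·(0.128)² = 0.07309 A·m².
W_ext = ΔU = −mB cosθ₂ + mB cosθ₁ = mB(cosθ₁ − cosθ₂).
W = (0.07309)(0.00377)·(cos45° − cos120°) = (2.755×10⁻⁴)·(+1.2071) = 3.326×10⁻⁴ J.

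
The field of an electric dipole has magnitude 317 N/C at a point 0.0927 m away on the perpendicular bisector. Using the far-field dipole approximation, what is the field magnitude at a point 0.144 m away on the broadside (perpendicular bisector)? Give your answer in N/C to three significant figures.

E ≈ 84.6 N/C

Dipole fields scale as 1/r³ in the far field; the geometry is the same at both points.
E₂ = E₁ · (r₁/r₂)³ = 317 · (0.0927/0.144)³.
(r₁/r₂)³ = (0.6438)³ = 0.2668.
E₂ ≈ 84.57 N/C.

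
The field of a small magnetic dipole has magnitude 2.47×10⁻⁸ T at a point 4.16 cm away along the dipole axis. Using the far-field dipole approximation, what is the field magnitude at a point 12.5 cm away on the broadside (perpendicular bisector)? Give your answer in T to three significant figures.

B ≈ 4.55×10⁻¹⁰ T

Dipole fields scale as 1/r³ in the far field.
The axial field is twice the equatorial field at the same r, so the geometry factor is 1/2.
B₂ = B₁ · (1/2) · (r₁/r₂)³ = 2.47×10⁻⁸ · 0.5 · (4.16/12.5)³.
(r₁/r₂)³ = (0.3328)³ = 0.03686.
B₂ ≈ 4.552×10⁻¹⁰ T.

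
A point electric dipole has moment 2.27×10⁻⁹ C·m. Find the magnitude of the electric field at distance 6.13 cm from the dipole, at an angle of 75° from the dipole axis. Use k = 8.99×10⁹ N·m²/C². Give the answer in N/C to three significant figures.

At angle θ the dipole field magnitude is E = (kp/r³)·√(1 + 3cos²θ).
kp/r³ = (8.99×10⁹)(2.27×10⁻⁹) / (0.0613)³ = 8.859×10⁴ N/C.
√(1 + 3cos²75°) = √(1 + 3·0.0670) = √1.2010 ≈ 1.0959.
E ≈ 8.859×10⁴ × 1.096 = 9.709×10⁴ N/C.

E ≈ 9.71×10⁴ N/C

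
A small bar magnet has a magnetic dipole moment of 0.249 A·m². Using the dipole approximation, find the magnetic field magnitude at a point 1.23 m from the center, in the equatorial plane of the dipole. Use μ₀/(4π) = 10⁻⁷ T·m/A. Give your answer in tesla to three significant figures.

B ≈ 1.34×10⁻⁸ T

In the equatorial plane B = (μ₀/4π)·m/r³ (half the axial value).
B = (10⁻⁷)·(0.249) / (1.23)³ = 1.338×10⁻⁸ T.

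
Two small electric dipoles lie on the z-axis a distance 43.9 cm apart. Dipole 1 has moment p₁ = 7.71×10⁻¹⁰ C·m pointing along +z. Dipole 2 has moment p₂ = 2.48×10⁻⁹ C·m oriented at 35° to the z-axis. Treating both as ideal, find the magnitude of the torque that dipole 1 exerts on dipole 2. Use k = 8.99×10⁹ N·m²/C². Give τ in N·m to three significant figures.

τ ≈ 2.33×10⁻⁷ N·m

The second dipole sits on the axis of the first, so the field there is axial: E₁ = 2kp₁/r³ along +z.
E₁ = 2(8.99×10⁹)(7.71×10⁻¹⁰)/(0.439)³ = 163.9 N/C.
Torque on the second dipole: τ = p₂ E₁ sinθ.
τ = (2.48×10⁻⁹)(163.9)·sin35° = 2.331×10⁻⁷ N·m.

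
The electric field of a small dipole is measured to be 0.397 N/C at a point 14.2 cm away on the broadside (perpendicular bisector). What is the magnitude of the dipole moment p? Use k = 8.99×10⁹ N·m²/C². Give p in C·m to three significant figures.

p ≈ 1.26×10⁻¹³ C·m

In the equatorial plane E = kp/r³, so p = Er³/(k).
p = (0.397)·(0.142)³ / (8.99×10⁹) = 1.264×10⁻¹³ C·m.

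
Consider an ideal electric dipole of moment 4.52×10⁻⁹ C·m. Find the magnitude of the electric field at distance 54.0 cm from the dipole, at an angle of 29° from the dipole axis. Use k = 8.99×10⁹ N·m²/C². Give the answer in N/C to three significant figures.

E ≈ 468 N/C

At angle θ the dipole field magnitude is E = (kp/r³)·√(1 + 3cos²θ).
kp/r³ = (8.99×10⁹)(4.52×10⁻⁹) / (0.540)³ = 258.1 N/C.
√(1 + 3cos²29°) = √(1 + 3·0.7650) = √3.2949 ≈ 1.8152.
E ≈ 258.1 × 1.815 = 468.4 N/C.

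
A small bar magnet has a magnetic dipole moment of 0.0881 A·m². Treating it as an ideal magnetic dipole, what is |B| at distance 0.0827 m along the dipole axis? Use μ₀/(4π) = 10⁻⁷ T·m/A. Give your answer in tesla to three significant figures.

B ≈ 3.12×10⁻⁵ T

On axis B = (μ₀/4π)·2m/r³.
B = 2·(10⁻⁷)·(0.0881) / (0.0827)³ = 3.115×10⁻⁵ T.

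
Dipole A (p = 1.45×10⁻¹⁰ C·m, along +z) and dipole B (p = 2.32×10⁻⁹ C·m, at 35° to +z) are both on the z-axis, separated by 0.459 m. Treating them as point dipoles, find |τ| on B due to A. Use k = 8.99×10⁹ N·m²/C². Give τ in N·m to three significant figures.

The second dipole sits on the axis of the first, so the field there is axial: E₁ = 2kp₁/r³ along +z.
E₁ = 2(8.99×10⁹)(1.45×10⁻¹⁰)/(0.459)³ = 26.96 N/C.
Torque on the second dipole: τ = p₂ E₁ sinθ.
τ = (2.32×10⁻⁹)(26.96)·sin35° = 3.588×10⁻⁸ N·m.

τ ≈ 3.59×10⁻⁸ N·m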